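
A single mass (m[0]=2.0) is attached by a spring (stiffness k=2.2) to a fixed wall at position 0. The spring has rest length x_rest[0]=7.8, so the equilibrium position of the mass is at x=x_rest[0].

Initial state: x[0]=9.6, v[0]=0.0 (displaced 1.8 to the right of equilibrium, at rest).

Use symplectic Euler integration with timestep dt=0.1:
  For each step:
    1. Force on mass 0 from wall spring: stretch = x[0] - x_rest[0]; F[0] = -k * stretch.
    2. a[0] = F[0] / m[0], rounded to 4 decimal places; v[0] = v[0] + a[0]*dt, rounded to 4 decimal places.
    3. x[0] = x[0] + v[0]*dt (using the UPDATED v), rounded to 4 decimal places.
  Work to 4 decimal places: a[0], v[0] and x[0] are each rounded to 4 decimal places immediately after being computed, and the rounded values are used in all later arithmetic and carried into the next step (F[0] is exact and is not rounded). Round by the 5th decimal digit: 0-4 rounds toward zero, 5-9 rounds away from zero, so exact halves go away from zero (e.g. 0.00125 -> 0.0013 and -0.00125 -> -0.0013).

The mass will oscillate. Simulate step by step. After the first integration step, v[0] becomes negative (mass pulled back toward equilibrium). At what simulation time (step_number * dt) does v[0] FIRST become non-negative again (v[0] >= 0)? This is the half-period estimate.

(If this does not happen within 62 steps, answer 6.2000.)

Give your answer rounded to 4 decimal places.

Answer: 3.0000

Derivation:
Step 0: x=[9.6000] v=[0.0000]
Step 1: x=[9.5802] v=[-0.1980]
Step 2: x=[9.5408] v=[-0.3938]
Step 3: x=[9.4823] v=[-0.5853]
Step 4: x=[9.4053] v=[-0.7704]
Step 5: x=[9.3106] v=[-0.9470]
Step 6: x=[9.1993] v=[-1.1132]
Step 7: x=[9.0726] v=[-1.2671]
Step 8: x=[8.9319] v=[-1.4071]
Step 9: x=[8.7787] v=[-1.5316]
Step 10: x=[8.6148] v=[-1.6393]
Step 11: x=[8.4419] v=[-1.7289]
Step 12: x=[8.2620] v=[-1.7995]
Step 13: x=[8.0770] v=[-1.8503]
Step 14: x=[7.8889] v=[-1.8808]
Step 15: x=[7.6998] v=[-1.8906]
Step 16: x=[7.5118] v=[-1.8796]
Step 17: x=[7.3270] v=[-1.8479]
Step 18: x=[7.1474] v=[-1.7959]
Step 19: x=[6.9750] v=[-1.7241]
Step 20: x=[6.8117] v=[-1.6334]
Step 21: x=[6.6592] v=[-1.5247]
Step 22: x=[6.5193] v=[-1.3992]
Step 23: x=[6.3935] v=[-1.2583]
Step 24: x=[6.2831] v=[-1.1036]
Step 25: x=[6.1894] v=[-0.9367]
Step 26: x=[6.1135] v=[-0.7595]
Step 27: x=[6.0561] v=[-0.5740]
Step 28: x=[6.0179] v=[-0.3822]
Step 29: x=[5.9993] v=[-0.1862]
Step 30: x=[6.0005] v=[0.0119]
First v>=0 after going negative at step 30, time=3.0000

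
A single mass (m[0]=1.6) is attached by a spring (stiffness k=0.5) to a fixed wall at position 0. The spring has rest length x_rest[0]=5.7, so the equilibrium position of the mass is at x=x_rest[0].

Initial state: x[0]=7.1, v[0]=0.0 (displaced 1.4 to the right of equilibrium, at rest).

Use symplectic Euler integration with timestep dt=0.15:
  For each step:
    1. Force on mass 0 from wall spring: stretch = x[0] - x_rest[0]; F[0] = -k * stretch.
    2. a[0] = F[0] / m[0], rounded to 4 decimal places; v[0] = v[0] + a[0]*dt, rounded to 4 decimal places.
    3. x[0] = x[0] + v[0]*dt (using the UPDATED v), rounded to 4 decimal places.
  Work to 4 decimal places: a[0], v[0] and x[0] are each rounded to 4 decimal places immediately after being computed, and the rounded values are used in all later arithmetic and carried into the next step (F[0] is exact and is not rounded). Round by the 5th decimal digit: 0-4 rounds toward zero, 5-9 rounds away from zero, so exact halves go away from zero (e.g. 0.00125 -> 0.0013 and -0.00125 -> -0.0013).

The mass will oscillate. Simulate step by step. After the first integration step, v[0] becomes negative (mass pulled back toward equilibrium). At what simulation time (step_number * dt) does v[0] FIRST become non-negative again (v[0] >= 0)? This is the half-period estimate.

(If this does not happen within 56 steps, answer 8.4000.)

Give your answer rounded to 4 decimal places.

Answer: 5.7000

Derivation:
Step 0: x=[7.1000] v=[0.0000]
Step 1: x=[7.0902] v=[-0.0656]
Step 2: x=[7.0706] v=[-0.1308]
Step 3: x=[7.0414] v=[-0.1950]
Step 4: x=[7.0027] v=[-0.2579]
Step 5: x=[6.9549] v=[-0.3190]
Step 6: x=[6.8982] v=[-0.3778]
Step 7: x=[6.8331] v=[-0.4340]
Step 8: x=[6.7600] v=[-0.4871]
Step 9: x=[6.6795] v=[-0.5368]
Step 10: x=[6.5921] v=[-0.5827]
Step 11: x=[6.4984] v=[-0.6245]
Step 12: x=[6.3991] v=[-0.6619]
Step 13: x=[6.2949] v=[-0.6947]
Step 14: x=[6.1865] v=[-0.7226]
Step 15: x=[6.0747] v=[-0.7454]
Step 16: x=[5.9603] v=[-0.7630]
Step 17: x=[5.8440] v=[-0.7752]
Step 18: x=[5.7267] v=[-0.7820]
Step 19: x=[5.6092] v=[-0.7832]
Step 20: x=[5.4924] v=[-0.7789]
Step 21: x=[5.3770] v=[-0.7692]
Step 22: x=[5.2639] v=[-0.7541]
Step 23: x=[5.1538] v=[-0.7337]
Step 24: x=[5.0476] v=[-0.7081]
Step 25: x=[4.9460] v=[-0.6775]
Step 26: x=[4.8497] v=[-0.6422]
Step 27: x=[4.7594] v=[-0.6023]
Step 28: x=[4.6757] v=[-0.5582]
Step 29: x=[4.5992] v=[-0.5102]
Step 30: x=[4.5304] v=[-0.4586]
Step 31: x=[4.4698] v=[-0.4038]
Step 32: x=[4.4179] v=[-0.3461]
Step 33: x=[4.3750] v=[-0.2860]
Step 34: x=[4.3414] v=[-0.2239]
Step 35: x=[4.3174] v=[-0.1602]
Step 36: x=[4.3031] v=[-0.0954]
Step 37: x=[4.2986] v=[-0.0299]
Step 38: x=[4.3040] v=[0.0358]
First v>=0 after going negative at step 38, time=5.7000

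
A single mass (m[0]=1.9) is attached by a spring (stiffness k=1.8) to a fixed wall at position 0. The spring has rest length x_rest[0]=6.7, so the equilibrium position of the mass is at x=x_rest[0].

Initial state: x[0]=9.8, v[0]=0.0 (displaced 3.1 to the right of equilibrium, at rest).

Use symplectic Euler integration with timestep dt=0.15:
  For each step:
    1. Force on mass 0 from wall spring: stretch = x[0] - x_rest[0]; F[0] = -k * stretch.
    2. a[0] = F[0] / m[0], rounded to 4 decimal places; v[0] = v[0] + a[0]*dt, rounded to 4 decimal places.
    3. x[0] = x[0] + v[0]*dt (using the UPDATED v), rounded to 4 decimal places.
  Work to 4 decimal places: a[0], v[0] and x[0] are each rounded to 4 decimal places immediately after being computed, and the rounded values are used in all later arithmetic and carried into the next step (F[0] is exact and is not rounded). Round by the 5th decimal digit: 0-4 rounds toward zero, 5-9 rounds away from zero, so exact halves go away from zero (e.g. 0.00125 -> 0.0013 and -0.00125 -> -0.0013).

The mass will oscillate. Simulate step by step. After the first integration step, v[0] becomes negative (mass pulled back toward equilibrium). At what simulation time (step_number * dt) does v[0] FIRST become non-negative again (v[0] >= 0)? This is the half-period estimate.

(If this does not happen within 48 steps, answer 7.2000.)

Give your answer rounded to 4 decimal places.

Answer: 3.3000

Derivation:
Step 0: x=[9.8000] v=[0.0000]
Step 1: x=[9.7339] v=[-0.4405]
Step 2: x=[9.6032] v=[-0.8716]
Step 3: x=[9.4106] v=[-1.2842]
Step 4: x=[9.1602] v=[-1.6694]
Step 5: x=[8.8574] v=[-2.0190]
Step 6: x=[8.5086] v=[-2.3256]
Step 7: x=[8.1212] v=[-2.5826]
Step 8: x=[7.7035] v=[-2.7846]
Step 9: x=[7.2644] v=[-2.9272]
Step 10: x=[6.8133] v=[-3.0074]
Step 11: x=[6.3598] v=[-3.0235]
Step 12: x=[5.9135] v=[-2.9752]
Step 13: x=[5.4840] v=[-2.8634]
Step 14: x=[5.0804] v=[-2.6906]
Step 15: x=[4.7113] v=[-2.4604]
Step 16: x=[4.3846] v=[-2.1778]
Step 17: x=[4.1073] v=[-1.8488]
Step 18: x=[3.8852] v=[-1.4804]
Step 19: x=[3.7231] v=[-1.0804]
Step 20: x=[3.6245] v=[-0.6574]
Step 21: x=[3.5914] v=[-0.2204]
Step 22: x=[3.6246] v=[0.2214]
First v>=0 after going negative at step 22, time=3.3000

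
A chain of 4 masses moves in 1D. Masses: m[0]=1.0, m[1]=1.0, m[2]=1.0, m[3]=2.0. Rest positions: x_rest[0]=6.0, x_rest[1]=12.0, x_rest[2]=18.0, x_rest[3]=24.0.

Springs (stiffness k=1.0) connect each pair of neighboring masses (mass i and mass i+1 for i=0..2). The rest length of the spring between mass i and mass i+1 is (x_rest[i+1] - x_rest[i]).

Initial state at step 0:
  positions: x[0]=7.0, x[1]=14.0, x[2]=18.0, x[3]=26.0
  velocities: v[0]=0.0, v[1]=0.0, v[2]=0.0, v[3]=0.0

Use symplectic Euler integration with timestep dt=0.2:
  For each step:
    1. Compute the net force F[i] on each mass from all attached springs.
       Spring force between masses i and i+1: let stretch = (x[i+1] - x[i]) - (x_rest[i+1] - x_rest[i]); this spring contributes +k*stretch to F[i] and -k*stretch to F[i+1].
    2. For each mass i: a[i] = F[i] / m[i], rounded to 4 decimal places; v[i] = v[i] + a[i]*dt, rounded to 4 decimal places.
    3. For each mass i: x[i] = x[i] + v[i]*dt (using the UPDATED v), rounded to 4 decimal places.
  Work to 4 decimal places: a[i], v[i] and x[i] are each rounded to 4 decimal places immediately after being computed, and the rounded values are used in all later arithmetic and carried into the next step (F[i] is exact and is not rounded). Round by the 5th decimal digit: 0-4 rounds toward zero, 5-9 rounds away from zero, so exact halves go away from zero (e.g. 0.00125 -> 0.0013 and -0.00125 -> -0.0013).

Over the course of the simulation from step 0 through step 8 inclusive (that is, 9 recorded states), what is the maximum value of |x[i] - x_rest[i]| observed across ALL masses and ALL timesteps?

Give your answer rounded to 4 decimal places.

Answer: 2.6954

Derivation:
Step 0: x=[7.0000 14.0000 18.0000 26.0000] v=[0.0000 0.0000 0.0000 0.0000]
Step 1: x=[7.0400 13.8800 18.1600 25.9600] v=[0.2000 -0.6000 0.8000 -0.2000]
Step 2: x=[7.1136 13.6576 18.4608 25.8840] v=[0.3680 -1.1120 1.5040 -0.3800]
Step 3: x=[7.2090 13.3656 18.8664 25.7795] v=[0.4768 -1.4602 2.0280 -0.5223]
Step 4: x=[7.3106 13.0473 19.3285 25.6568] v=[0.5081 -1.5914 2.3105 -0.6136]
Step 5: x=[7.4017 12.7508 19.7925 25.5275] v=[0.4554 -1.4825 2.3199 -0.6464]
Step 6: x=[7.4667 12.5220 20.2042 25.4035] v=[0.3252 -1.1440 2.0586 -0.6199]
Step 7: x=[7.4940 12.3983 20.5166 25.2955] v=[0.1363 -0.6186 1.5620 -0.5398]
Step 8: x=[7.4774 12.4031 20.6954 25.2120] v=[-0.0828 0.0242 0.8941 -0.4177]
Max displacement = 2.6954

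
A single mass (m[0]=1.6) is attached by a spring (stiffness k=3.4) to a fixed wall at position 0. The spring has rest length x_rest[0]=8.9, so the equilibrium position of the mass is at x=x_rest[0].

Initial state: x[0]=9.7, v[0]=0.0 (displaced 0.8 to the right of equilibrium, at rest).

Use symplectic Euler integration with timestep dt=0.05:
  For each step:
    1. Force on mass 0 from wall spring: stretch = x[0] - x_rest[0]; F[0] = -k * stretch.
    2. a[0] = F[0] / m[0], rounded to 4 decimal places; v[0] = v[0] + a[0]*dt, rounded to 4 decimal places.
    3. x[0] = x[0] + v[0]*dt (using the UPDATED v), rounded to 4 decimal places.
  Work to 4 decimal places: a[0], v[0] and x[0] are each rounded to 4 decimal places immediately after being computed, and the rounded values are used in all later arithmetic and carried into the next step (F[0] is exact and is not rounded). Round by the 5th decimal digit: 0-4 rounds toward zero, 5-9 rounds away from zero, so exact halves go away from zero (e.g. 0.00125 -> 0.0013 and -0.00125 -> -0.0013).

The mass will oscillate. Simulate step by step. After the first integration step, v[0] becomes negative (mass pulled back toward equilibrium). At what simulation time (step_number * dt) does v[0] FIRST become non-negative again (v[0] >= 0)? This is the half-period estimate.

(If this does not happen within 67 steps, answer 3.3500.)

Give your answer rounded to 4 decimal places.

Answer: 2.2000

Derivation:
Step 0: x=[9.7000] v=[0.0000]
Step 1: x=[9.6958] v=[-0.0850]
Step 2: x=[9.6873] v=[-0.1696]
Step 3: x=[9.6746] v=[-0.2533]
Step 4: x=[9.6578] v=[-0.3356]
Step 5: x=[9.6370] v=[-0.4161]
Step 6: x=[9.6123] v=[-0.4944]
Step 7: x=[9.5838] v=[-0.5701]
Step 8: x=[9.5517] v=[-0.6428]
Step 9: x=[9.5161] v=[-0.7120]
Step 10: x=[9.4772] v=[-0.7775]
Step 11: x=[9.4353] v=[-0.8388]
Step 12: x=[9.3905] v=[-0.8957]
Step 13: x=[9.3431] v=[-0.9478]
Step 14: x=[9.2934] v=[-0.9949]
Step 15: x=[9.2416] v=[-1.0367]
Step 16: x=[9.1880] v=[-1.0730]
Step 17: x=[9.1328] v=[-1.1036]
Step 18: x=[9.0764] v=[-1.1283]
Step 19: x=[9.0191] v=[-1.1470]
Step 20: x=[8.9611] v=[-1.1597]
Step 21: x=[8.9028] v=[-1.1662]
Step 22: x=[8.8445] v=[-1.1665]
Step 23: x=[8.7865] v=[-1.1606]
Step 24: x=[8.7291] v=[-1.1485]
Step 25: x=[8.6726] v=[-1.1303]
Step 26: x=[8.6173] v=[-1.1061]
Step 27: x=[8.5635] v=[-1.0761]
Step 28: x=[8.5115] v=[-1.0403]
Step 29: x=[8.4616] v=[-0.9990]
Step 30: x=[8.4140] v=[-0.9524]
Step 31: x=[8.3690] v=[-0.9008]
Step 32: x=[8.3268] v=[-0.8444]
Step 33: x=[8.2876] v=[-0.7835]
Step 34: x=[8.2517] v=[-0.7184]
Step 35: x=[8.2192] v=[-0.6495]
Step 36: x=[8.1903] v=[-0.5772]
Step 37: x=[8.1652] v=[-0.5018]
Step 38: x=[8.1440] v=[-0.4237]
Step 39: x=[8.1268] v=[-0.3434]
Step 40: x=[8.1137] v=[-0.2612]
Step 41: x=[8.1048] v=[-0.1777]
Step 42: x=[8.1001] v=[-0.0932]
Step 43: x=[8.0997] v=[-0.0082]
Step 44: x=[8.1035] v=[0.0768]
First v>=0 after going negative at step 44, time=2.2000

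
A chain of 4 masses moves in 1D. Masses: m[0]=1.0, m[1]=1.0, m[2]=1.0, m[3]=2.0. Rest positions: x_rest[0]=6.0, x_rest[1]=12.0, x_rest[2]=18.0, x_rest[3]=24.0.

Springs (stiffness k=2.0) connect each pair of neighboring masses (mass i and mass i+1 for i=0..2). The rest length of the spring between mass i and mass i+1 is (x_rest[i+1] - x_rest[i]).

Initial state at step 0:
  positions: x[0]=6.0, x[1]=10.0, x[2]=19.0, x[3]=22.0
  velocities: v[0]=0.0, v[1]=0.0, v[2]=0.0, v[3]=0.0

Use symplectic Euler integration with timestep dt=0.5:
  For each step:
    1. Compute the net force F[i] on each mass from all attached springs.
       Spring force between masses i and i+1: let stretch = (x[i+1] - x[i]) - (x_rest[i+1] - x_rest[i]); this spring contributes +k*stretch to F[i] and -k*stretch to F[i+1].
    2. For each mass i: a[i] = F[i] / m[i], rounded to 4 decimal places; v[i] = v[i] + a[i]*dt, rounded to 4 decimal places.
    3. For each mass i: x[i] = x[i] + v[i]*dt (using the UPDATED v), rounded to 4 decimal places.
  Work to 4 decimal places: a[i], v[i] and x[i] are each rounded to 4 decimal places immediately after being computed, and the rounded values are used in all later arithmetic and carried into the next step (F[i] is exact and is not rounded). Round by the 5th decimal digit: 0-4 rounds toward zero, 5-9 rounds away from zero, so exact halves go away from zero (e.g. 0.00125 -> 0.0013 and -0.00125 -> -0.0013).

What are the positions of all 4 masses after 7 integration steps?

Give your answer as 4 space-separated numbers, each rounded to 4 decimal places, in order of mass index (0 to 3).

Answer: 3.5856 11.9251 16.4031 23.5434

Derivation:
Step 0: x=[6.0000 10.0000 19.0000 22.0000] v=[0.0000 0.0000 0.0000 0.0000]
Step 1: x=[5.0000 12.5000 16.0000 22.7500] v=[-2.0000 5.0000 -6.0000 1.5000]
Step 2: x=[4.7500 13.0000 14.6250 23.3125] v=[-0.5000 1.0000 -2.7500 1.1250]
Step 3: x=[5.6250 10.1875 16.7813 23.2031] v=[1.7500 -5.6250 4.3125 -0.2188]
Step 4: x=[5.7813 8.3907 18.8516 22.9883] v=[0.3125 -3.5937 4.1405 -0.4297]
Step 5: x=[4.2423 10.5196 17.7598 23.2393] v=[-3.0781 4.2578 -2.1837 0.5020]
Step 6: x=[2.8419 13.1300 15.7876 23.6205] v=[-2.8008 5.2207 -3.9444 0.7623]
Step 7: x=[3.5856 11.9251 16.4031 23.5434] v=[1.4873 -2.4098 1.2309 -0.1542]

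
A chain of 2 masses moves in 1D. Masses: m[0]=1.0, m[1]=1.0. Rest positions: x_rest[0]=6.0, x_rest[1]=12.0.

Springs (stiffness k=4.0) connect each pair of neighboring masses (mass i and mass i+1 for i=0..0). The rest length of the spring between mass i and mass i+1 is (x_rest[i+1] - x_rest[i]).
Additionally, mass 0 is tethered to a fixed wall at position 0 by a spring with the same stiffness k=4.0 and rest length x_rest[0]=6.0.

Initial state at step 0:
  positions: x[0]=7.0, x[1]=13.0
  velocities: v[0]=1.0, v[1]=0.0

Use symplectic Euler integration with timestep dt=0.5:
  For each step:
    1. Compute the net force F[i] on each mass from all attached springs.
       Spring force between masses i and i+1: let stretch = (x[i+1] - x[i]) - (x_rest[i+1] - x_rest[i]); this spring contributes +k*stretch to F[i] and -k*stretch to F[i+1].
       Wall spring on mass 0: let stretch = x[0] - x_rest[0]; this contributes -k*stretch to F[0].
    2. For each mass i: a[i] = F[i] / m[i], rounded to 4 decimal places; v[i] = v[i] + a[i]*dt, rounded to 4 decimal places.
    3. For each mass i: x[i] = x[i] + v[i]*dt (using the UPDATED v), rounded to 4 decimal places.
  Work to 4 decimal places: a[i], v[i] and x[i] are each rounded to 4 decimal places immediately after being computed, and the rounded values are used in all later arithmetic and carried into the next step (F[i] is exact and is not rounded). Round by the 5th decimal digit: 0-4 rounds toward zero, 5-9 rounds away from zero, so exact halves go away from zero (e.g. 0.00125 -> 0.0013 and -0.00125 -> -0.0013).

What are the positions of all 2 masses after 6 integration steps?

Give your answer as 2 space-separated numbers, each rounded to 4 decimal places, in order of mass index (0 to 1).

Answer: 5.5000 11.0000

Derivation:
Step 0: x=[7.0000 13.0000] v=[1.0000 0.0000]
Step 1: x=[6.5000 13.0000] v=[-1.0000 0.0000]
Step 2: x=[6.0000 12.5000] v=[-1.0000 -1.0000]
Step 3: x=[6.0000 11.5000] v=[0.0000 -2.0000]
Step 4: x=[5.5000 11.0000] v=[-1.0000 -1.0000]
Step 5: x=[5.0000 11.0000] v=[-1.0000 0.0000]
Step 6: x=[5.5000 11.0000] v=[1.0000 0.0000]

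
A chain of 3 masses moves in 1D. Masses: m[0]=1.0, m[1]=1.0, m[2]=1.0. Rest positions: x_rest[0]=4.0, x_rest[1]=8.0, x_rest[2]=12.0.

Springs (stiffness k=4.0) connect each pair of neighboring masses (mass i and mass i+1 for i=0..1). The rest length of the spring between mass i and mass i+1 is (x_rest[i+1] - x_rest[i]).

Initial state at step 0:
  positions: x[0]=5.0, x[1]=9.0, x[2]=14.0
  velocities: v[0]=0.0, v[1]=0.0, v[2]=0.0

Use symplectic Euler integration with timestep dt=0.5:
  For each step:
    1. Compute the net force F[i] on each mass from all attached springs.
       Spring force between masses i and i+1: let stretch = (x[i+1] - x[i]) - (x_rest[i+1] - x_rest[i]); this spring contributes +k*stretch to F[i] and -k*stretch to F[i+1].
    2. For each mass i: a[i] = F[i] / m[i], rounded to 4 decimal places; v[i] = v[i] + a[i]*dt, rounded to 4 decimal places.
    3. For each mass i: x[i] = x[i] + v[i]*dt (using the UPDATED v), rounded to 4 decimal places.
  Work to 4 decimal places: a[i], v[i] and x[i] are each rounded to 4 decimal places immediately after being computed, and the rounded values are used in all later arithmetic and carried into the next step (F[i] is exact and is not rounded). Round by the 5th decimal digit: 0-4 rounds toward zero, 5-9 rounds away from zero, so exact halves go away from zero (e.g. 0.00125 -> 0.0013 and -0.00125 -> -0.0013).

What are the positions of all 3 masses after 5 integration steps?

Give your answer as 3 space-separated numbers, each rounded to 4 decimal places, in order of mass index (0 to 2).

Answer: 5.0000 9.0000 14.0000

Derivation:
Step 0: x=[5.0000 9.0000 14.0000] v=[0.0000 0.0000 0.0000]
Step 1: x=[5.0000 10.0000 13.0000] v=[0.0000 2.0000 -2.0000]
Step 2: x=[6.0000 9.0000 13.0000] v=[2.0000 -2.0000 0.0000]
Step 3: x=[6.0000 9.0000 13.0000] v=[0.0000 0.0000 0.0000]
Step 4: x=[5.0000 10.0000 13.0000] v=[-2.0000 2.0000 0.0000]
Step 5: x=[5.0000 9.0000 14.0000] v=[0.0000 -2.0000 2.0000]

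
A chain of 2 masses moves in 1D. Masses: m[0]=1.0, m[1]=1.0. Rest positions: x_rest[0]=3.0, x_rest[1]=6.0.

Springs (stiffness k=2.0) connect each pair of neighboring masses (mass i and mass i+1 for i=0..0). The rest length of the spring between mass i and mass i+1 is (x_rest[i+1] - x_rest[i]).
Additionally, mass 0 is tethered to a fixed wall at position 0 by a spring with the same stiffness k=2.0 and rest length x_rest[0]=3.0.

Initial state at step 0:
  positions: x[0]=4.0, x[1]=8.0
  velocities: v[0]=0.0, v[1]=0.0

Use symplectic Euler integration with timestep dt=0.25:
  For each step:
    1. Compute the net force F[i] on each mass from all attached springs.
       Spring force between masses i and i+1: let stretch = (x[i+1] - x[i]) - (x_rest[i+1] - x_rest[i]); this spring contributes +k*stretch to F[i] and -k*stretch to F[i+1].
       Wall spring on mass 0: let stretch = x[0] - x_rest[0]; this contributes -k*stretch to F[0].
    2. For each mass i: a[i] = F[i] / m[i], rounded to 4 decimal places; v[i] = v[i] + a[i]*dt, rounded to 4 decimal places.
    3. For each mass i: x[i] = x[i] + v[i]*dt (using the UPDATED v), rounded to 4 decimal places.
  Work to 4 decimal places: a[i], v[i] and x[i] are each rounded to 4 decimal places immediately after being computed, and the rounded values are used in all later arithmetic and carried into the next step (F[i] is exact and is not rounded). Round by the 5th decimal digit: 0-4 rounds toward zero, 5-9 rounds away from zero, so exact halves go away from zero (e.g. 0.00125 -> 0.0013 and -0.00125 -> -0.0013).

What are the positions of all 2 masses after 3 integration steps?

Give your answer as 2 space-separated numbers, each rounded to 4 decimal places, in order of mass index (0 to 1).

Answer: 3.9278 7.3242

Derivation:
Step 0: x=[4.0000 8.0000] v=[0.0000 0.0000]
Step 1: x=[4.0000 7.8750] v=[0.0000 -0.5000]
Step 2: x=[3.9844 7.6406] v=[-0.0625 -0.9375]
Step 3: x=[3.9278 7.3242] v=[-0.2266 -1.2656]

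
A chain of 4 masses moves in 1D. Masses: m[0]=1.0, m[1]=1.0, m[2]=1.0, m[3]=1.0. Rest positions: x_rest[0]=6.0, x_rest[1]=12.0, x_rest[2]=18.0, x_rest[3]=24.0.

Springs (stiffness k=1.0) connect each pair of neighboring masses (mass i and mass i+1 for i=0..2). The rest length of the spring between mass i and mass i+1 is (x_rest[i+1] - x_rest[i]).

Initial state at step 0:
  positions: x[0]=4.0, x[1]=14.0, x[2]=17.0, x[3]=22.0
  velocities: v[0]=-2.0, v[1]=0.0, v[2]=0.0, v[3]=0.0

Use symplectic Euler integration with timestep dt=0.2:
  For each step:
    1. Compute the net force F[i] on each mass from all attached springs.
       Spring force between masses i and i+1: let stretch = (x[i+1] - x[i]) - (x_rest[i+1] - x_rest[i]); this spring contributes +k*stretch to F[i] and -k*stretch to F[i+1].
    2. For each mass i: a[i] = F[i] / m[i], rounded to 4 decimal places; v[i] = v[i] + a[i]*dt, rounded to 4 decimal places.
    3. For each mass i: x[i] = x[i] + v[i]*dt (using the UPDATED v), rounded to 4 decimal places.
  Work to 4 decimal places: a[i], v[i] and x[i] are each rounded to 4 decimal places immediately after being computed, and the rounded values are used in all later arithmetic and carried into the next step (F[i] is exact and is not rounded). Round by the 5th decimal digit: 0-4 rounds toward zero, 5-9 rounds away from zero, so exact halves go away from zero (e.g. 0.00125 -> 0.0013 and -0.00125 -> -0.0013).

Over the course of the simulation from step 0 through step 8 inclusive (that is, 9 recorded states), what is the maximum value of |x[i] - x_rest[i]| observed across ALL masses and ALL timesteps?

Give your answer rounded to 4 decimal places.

Answer: 3.8659

Derivation:
Step 0: x=[4.0000 14.0000 17.0000 22.0000] v=[-2.0000 0.0000 0.0000 0.0000]
Step 1: x=[3.7600 13.7200 17.0800 22.0400] v=[-1.2000 -1.4000 0.4000 0.2000]
Step 2: x=[3.6784 13.1760 17.2240 22.1216] v=[-0.4080 -2.7200 0.7200 0.4080]
Step 3: x=[3.7367 12.4140 17.4020 22.2473] v=[0.2915 -3.8099 0.8899 0.6285]
Step 4: x=[3.9021 11.5044 17.5743 22.4192] v=[0.8270 -4.5478 0.8614 0.8594]
Step 5: x=[4.1316 10.5335 17.6976 22.6373] v=[1.1475 -4.8543 0.6164 1.0904]
Step 6: x=[4.3772 9.5931 17.7319 22.8978] v=[1.2279 -4.7019 0.1715 1.3025]
Step 7: x=[4.5914 8.7696 17.6473 23.1917] v=[1.0711 -4.1173 -0.4231 1.4693]
Step 8: x=[4.7327 8.1341 17.4293 23.5038] v=[0.7067 -3.1774 -1.0898 1.5604]
Max displacement = 3.8659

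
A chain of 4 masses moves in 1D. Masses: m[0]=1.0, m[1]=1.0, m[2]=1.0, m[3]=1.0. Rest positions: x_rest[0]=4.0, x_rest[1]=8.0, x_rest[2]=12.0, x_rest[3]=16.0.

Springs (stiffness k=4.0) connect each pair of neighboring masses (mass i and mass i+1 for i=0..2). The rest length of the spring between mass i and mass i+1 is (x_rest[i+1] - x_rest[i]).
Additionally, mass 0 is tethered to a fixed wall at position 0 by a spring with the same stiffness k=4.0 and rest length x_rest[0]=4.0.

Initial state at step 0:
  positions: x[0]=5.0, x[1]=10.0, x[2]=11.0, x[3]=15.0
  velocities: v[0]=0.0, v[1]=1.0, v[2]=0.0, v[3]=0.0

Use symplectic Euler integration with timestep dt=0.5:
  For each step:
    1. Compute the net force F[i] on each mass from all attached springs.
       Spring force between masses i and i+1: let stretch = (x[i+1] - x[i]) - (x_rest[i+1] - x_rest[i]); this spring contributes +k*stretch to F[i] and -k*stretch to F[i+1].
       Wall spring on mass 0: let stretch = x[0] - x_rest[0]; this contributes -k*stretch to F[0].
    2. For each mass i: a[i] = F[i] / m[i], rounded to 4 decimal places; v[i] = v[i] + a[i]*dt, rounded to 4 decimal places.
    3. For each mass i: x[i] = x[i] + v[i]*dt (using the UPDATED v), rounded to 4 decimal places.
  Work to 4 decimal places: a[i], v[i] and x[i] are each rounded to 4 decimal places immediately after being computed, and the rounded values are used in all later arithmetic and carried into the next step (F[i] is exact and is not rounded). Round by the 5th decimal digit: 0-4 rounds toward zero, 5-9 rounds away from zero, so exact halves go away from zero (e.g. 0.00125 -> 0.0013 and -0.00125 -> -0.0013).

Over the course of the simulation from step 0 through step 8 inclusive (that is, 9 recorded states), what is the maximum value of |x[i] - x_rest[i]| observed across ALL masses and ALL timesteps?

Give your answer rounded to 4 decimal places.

Answer: 3.0000

Derivation:
Step 0: x=[5.0000 10.0000 11.0000 15.0000] v=[0.0000 1.0000 0.0000 0.0000]
Step 1: x=[5.0000 6.5000 14.0000 15.0000] v=[0.0000 -7.0000 6.0000 0.0000]
Step 2: x=[1.5000 9.0000 10.5000 18.0000] v=[-7.0000 5.0000 -7.0000 6.0000]
Step 3: x=[4.0000 5.5000 13.0000 17.5000] v=[5.0000 -7.0000 5.0000 -1.0000]
Step 4: x=[4.0000 8.0000 12.5000 16.5000] v=[0.0000 5.0000 -1.0000 -2.0000]
Step 5: x=[4.0000 11.0000 11.5000 15.5000] v=[0.0000 6.0000 -2.0000 -2.0000]
Step 6: x=[7.0000 7.5000 14.0000 14.5000] v=[6.0000 -7.0000 5.0000 -2.0000]
Step 7: x=[3.5000 10.0000 10.5000 17.0000] v=[-7.0000 5.0000 -7.0000 5.0000]
Step 8: x=[3.0000 6.5000 13.0000 17.0000] v=[-1.0000 -7.0000 5.0000 0.0000]
Max displacement = 3.0000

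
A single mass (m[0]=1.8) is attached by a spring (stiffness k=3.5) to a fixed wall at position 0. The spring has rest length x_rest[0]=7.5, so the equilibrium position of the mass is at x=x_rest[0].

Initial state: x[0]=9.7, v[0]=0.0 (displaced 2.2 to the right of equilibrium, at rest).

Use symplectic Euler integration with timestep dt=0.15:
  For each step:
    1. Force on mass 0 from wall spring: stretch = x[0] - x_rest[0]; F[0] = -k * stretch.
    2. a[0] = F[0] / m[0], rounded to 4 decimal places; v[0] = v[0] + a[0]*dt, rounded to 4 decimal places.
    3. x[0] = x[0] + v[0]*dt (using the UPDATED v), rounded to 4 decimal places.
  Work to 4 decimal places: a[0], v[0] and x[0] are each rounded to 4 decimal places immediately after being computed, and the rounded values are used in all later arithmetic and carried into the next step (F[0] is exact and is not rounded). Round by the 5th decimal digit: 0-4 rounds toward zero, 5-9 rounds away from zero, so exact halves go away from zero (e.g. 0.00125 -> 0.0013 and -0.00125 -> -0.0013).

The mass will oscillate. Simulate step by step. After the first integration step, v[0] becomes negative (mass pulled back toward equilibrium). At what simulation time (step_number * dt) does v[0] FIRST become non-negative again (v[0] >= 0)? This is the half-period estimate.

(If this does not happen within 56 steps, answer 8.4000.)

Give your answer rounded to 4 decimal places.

Step 0: x=[9.7000] v=[0.0000]
Step 1: x=[9.6037] v=[-0.6417]
Step 2: x=[9.4154] v=[-1.2553]
Step 3: x=[9.1433] v=[-1.8140]
Step 4: x=[8.7993] v=[-2.2933]
Step 5: x=[8.3985] v=[-2.6723]
Step 6: x=[7.9583] v=[-2.9344]
Step 7: x=[7.4981] v=[-3.0681]
Step 8: x=[7.0380] v=[-3.0675]
Step 9: x=[6.5981] v=[-2.9328]
Step 10: x=[6.1976] v=[-2.6697]
Step 11: x=[5.8541] v=[-2.2898]
Step 12: x=[5.5826] v=[-1.8097]
Step 13: x=[5.3950] v=[-1.2505]
Step 14: x=[5.2995] v=[-0.6365]
Step 15: x=[5.3003] v=[0.0053]
First v>=0 after going negative at step 15, time=2.2500

Answer: 2.2500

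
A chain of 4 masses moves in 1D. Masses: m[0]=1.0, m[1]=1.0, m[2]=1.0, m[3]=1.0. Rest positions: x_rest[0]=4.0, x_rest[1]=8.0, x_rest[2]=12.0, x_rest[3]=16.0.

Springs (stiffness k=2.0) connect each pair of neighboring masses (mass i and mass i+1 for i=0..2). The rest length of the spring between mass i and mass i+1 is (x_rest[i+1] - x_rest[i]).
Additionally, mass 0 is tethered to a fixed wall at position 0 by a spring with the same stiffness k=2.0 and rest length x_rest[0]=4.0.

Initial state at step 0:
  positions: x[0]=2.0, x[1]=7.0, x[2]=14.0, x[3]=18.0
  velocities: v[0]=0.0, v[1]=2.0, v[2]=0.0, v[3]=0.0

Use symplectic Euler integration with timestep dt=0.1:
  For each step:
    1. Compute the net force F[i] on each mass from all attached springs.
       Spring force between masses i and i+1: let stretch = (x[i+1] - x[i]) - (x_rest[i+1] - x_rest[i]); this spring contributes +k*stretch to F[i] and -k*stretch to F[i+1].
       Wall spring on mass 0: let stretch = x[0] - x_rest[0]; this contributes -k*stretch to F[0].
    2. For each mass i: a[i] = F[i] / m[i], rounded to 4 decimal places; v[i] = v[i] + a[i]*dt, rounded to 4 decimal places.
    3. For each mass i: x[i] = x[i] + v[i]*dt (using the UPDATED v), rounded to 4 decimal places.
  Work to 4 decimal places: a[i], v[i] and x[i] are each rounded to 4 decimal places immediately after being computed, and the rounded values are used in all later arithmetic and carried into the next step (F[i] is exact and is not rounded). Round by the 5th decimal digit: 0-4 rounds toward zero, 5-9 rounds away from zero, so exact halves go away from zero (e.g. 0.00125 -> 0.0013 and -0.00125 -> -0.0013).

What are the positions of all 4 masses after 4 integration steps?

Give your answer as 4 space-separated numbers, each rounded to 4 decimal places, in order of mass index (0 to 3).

Step 0: x=[2.0000 7.0000 14.0000 18.0000] v=[0.0000 2.0000 0.0000 0.0000]
Step 1: x=[2.0600 7.2400 13.9400 18.0000] v=[0.6000 2.4000 -0.6000 0.0000]
Step 2: x=[2.1824 7.5104 13.8272 17.9988] v=[1.2240 2.7040 -1.1280 -0.0120]
Step 3: x=[2.3677 7.8006 13.6715 17.9942] v=[1.8531 2.9018 -1.5570 -0.0463]
Step 4: x=[2.6143 8.0995 13.4848 17.9831] v=[2.4661 2.9894 -1.8666 -0.1108]

Answer: 2.6143 8.0995 13.4848 17.9831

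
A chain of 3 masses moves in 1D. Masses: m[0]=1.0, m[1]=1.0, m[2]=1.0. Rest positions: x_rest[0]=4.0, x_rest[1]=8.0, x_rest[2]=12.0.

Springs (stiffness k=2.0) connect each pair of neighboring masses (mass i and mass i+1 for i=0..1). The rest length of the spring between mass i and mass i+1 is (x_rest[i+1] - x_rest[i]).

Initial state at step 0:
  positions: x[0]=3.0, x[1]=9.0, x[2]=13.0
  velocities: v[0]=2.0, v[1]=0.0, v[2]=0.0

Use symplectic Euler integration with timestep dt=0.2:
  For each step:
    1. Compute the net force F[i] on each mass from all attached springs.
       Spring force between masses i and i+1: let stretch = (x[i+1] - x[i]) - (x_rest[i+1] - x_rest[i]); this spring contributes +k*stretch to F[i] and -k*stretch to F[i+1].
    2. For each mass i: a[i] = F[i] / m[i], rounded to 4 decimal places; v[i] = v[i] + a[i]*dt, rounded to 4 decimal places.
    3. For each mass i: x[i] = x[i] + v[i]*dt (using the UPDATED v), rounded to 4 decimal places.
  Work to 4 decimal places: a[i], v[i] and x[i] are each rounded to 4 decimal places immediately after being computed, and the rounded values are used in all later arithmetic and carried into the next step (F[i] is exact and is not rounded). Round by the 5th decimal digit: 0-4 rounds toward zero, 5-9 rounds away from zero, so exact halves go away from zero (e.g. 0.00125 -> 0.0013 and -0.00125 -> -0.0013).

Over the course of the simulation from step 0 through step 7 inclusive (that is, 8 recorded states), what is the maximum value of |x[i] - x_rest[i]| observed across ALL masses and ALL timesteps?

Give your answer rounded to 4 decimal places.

Answer: 2.6996

Derivation:
Step 0: x=[3.0000 9.0000 13.0000] v=[2.0000 0.0000 0.0000]
Step 1: x=[3.5600 8.8400 13.0000] v=[2.8000 -0.8000 0.0000]
Step 2: x=[4.2224 8.5904 12.9872] v=[3.3120 -1.2480 -0.0640]
Step 3: x=[4.9142 8.3431 12.9427] v=[3.4592 -1.2365 -0.2227]
Step 4: x=[5.5604 8.1895 12.8502] v=[3.2308 -0.7682 -0.4625]
Step 5: x=[6.0969 8.1984 12.7048] v=[2.6824 0.0444 -0.7268]
Step 6: x=[6.4815 8.3997 12.5189] v=[1.9230 1.0064 -0.9294]
Step 7: x=[6.6996 8.7771 12.3235] v=[1.0903 1.8868 -0.9771]
Max displacement = 2.6996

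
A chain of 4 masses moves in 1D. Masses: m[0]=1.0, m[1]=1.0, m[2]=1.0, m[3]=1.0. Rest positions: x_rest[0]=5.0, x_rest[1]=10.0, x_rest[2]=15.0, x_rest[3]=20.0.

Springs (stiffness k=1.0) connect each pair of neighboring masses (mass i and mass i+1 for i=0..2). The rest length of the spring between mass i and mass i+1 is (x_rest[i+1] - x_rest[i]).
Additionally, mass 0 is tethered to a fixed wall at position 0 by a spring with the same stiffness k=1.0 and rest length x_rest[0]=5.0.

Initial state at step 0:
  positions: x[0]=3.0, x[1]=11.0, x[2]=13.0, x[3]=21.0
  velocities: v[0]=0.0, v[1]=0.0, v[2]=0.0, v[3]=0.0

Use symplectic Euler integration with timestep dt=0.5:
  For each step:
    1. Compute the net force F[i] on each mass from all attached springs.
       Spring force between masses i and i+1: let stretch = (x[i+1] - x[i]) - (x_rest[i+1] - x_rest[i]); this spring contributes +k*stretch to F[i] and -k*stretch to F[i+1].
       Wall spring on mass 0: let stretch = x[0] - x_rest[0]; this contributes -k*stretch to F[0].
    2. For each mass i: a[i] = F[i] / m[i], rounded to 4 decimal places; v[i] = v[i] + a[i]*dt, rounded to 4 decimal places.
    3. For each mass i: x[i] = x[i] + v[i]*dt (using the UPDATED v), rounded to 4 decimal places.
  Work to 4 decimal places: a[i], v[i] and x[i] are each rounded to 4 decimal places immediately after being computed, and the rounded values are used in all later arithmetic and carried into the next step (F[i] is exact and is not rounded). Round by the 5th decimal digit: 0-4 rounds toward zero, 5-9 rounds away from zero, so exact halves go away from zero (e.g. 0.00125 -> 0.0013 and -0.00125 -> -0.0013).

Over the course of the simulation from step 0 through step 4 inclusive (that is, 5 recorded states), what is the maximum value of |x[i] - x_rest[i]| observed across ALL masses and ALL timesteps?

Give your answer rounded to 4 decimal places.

Answer: 2.1094

Derivation:
Step 0: x=[3.0000 11.0000 13.0000 21.0000] v=[0.0000 0.0000 0.0000 0.0000]
Step 1: x=[4.2500 9.5000 14.5000 20.2500] v=[2.5000 -3.0000 3.0000 -1.5000]
Step 2: x=[5.7500 7.9375 16.1875 19.3125] v=[3.0000 -3.1250 3.3750 -1.8750]
Step 3: x=[6.3594 7.8906 16.5938 18.8438] v=[1.2188 -0.0938 0.8125 -0.9375]
Step 4: x=[5.7618 9.6367 15.3868 19.0626] v=[-1.1953 3.4922 -2.4141 0.4375]
Max displacement = 2.1094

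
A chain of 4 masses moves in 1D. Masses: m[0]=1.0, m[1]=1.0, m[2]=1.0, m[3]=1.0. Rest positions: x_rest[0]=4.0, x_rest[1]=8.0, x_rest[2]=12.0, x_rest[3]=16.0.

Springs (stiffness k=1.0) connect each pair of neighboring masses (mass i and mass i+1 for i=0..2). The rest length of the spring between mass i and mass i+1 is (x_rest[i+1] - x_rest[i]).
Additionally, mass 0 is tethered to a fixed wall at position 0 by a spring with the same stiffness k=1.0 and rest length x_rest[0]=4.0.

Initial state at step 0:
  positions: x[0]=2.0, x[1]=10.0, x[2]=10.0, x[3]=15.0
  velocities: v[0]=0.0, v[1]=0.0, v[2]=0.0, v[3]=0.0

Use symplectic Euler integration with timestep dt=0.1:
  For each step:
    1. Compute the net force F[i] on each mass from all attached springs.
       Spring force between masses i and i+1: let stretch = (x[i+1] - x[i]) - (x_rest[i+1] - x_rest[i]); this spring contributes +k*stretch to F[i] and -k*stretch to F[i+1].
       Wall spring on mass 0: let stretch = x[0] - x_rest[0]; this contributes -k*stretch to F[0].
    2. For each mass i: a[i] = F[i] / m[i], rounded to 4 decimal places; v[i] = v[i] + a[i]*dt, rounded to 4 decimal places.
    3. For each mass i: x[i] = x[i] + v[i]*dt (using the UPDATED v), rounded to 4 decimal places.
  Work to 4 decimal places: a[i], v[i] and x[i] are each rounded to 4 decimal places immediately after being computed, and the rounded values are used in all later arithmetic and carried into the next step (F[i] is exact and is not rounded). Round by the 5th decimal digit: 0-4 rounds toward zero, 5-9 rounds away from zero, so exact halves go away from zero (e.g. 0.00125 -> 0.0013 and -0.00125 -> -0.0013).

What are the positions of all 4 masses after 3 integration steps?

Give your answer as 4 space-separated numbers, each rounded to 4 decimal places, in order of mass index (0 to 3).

Answer: 2.3501 9.5334 10.2906 14.9430

Derivation:
Step 0: x=[2.0000 10.0000 10.0000 15.0000] v=[0.0000 0.0000 0.0000 0.0000]
Step 1: x=[2.0600 9.9200 10.0500 14.9900] v=[0.6000 -0.8000 0.5000 -0.1000]
Step 2: x=[2.1780 9.7627 10.1481 14.9706] v=[1.1800 -1.5730 0.9810 -0.1940]
Step 3: x=[2.3501 9.5334 10.2906 14.9430] v=[1.7207 -2.2929 1.4247 -0.2763]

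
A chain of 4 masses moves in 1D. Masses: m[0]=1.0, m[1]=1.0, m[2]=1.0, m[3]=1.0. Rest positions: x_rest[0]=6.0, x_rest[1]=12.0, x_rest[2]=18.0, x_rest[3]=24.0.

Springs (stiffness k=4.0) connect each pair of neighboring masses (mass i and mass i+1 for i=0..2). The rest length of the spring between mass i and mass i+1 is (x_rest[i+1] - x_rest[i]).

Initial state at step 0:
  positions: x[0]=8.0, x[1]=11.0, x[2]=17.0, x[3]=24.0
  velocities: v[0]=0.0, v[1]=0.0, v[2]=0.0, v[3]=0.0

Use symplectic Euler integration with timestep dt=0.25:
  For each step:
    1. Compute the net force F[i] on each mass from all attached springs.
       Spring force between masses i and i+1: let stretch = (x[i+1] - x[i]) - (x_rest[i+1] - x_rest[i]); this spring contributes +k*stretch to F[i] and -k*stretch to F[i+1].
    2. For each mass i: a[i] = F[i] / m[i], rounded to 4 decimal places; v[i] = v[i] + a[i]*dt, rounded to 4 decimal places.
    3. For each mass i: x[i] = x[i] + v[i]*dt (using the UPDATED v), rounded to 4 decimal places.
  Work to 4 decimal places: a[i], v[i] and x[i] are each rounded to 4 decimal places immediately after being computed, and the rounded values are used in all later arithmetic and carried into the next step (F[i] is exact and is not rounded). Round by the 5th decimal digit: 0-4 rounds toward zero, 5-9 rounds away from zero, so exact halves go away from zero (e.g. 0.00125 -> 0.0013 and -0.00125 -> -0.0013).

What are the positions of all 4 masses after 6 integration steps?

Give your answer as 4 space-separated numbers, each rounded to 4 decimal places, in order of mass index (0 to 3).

Step 0: x=[8.0000 11.0000 17.0000 24.0000] v=[0.0000 0.0000 0.0000 0.0000]
Step 1: x=[7.2500 11.7500 17.2500 23.7500] v=[-3.0000 3.0000 1.0000 -1.0000]
Step 2: x=[6.1250 12.7500 17.7500 23.3750] v=[-4.5000 4.0000 2.0000 -1.5000]
Step 3: x=[5.1563 13.3438 18.4063 23.0938] v=[-3.8750 2.3750 2.6250 -1.1250]
Step 4: x=[4.7344 13.1563 18.9688 23.1407] v=[-1.6875 -0.7500 2.2500 0.1875]
Step 5: x=[4.9180 12.3165 19.1212 23.6446] v=[0.7344 -3.3594 0.6094 2.0156]
Step 6: x=[5.4512 11.3282 18.7032 24.5177] v=[2.1329 -3.9532 -1.6719 3.4922]

Answer: 5.4512 11.3282 18.7032 24.5177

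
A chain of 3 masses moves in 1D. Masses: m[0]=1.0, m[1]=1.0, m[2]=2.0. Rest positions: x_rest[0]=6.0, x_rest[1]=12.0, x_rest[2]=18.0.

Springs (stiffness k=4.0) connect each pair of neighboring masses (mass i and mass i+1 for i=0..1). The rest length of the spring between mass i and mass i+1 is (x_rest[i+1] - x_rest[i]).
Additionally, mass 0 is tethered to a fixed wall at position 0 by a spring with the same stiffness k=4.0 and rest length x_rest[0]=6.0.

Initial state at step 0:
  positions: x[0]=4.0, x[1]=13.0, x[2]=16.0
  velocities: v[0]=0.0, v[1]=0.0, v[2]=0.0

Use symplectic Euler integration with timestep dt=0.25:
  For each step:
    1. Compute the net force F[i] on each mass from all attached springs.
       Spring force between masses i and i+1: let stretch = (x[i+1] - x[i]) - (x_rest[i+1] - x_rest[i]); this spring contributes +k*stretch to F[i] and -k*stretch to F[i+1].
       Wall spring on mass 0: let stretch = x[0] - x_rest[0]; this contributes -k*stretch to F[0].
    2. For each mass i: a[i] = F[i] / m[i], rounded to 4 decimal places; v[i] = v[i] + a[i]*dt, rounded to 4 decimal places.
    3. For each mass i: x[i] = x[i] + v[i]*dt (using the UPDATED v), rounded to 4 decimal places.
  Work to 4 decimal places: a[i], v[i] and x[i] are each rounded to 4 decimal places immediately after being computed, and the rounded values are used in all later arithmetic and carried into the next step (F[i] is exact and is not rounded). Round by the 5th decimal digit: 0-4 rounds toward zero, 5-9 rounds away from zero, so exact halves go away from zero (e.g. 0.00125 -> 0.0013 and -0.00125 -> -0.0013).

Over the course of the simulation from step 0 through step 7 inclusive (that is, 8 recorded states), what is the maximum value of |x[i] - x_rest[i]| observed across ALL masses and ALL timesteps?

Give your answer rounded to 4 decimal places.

Answer: 3.1054

Derivation:
Step 0: x=[4.0000 13.0000 16.0000] v=[0.0000 0.0000 0.0000]
Step 1: x=[5.2500 11.5000 16.3750] v=[5.0000 -6.0000 1.5000]
Step 2: x=[6.7500 9.6563 16.8906] v=[6.0000 -7.3750 2.0625]
Step 3: x=[7.2891 8.8946 17.2520] v=[2.1563 -3.0470 1.4454]
Step 4: x=[6.4073 9.8208 17.3187] v=[-3.5273 3.7049 0.2667]
Step 5: x=[4.7770 11.7681 17.1981] v=[-6.5211 7.7893 -0.4823]
Step 6: x=[3.7003 13.3252 17.1488] v=[-4.3070 6.2282 -0.1973]
Step 7: x=[4.1047 13.4319 17.3715] v=[1.6176 0.4269 0.8909]
Max displacement = 3.1054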